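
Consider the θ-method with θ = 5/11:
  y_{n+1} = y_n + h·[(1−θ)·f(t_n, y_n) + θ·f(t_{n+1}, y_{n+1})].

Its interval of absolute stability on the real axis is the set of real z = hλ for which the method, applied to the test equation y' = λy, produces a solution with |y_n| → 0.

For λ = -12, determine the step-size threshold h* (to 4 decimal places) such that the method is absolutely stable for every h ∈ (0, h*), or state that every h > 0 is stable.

With y'=λy (z=hλ):
  y_{n+1} = y_n + z·[6/11·y_n + 5/11·y_{n+1}] ⇒ (1 − 5/11z)y_{n+1} = (1 + 6/11z)y_n
  Hence R(z) = (1 + 6/11z)/(1 − 5/11z).

Find x<0 with |R(x)|<1.
x=-0.45: |R|=0.6264
R=−1: 1+6/11x = −1+5/11x ⇒ -1/11x=2 ⇒ x=2/(-1/11)=-22.0000
Confirm numerically:
  x=-19.231: |R|=0.97416 <1
  x=-15.036: |R|=0.91919 <1
  x=-10.130: |R|=0.80746 <1
  x=-22.598: |R|=1.00482 >1
  x=-22.447: |R|=1.00363 >1
  x=-22.085: |R|=1.00070 >1
Interval (-22.0000, 0).

(-22.0000,0); λ=-12 ⇒ h* = (22)/12 = 1.8333.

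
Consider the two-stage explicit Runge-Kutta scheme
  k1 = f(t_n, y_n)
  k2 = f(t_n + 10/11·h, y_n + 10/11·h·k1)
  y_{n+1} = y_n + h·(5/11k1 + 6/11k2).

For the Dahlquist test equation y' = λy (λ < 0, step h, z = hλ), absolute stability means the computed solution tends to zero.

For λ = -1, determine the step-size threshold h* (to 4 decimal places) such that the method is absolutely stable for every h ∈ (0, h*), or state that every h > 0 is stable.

With y'=λy (z=hλ):
  k1=λy_n ⇒ h·k1=z·y_n;  k2=λ(1+10/11z)y_n ⇒ h·k2=z(1+10/11z)y_n
  y_{n+1}/y_n = 1 + 5/11z + 6/11z(1+10/11z) = 1 + z + 60/121z²
  R(z) = 1 + z + 60/121z².

Boundary: |R(x)|=1, x<0.
x=-0.32: |R|=0.7308
R=1: x+60/121x²=0 ⇒ x=−121/60=-2.0167; min R=1−1/(4·60/121)=0.4958>−1
Confirm numerically:
  x=-1.749: |R|=0.76786 <1
  x=-1.701: |R|=0.73374 <1
  x=-1.628: |R|=0.68624 <1
  x=-1.193: |R|=0.51274 <1
  x=-2.614: |R|=1.77426 >1
  x=-2.368: |R|=1.41254 >1
Stable set (-2.0167, 0).

(-2.0167,0); λ=-1 ⇒ h* = (121/60)/1 = 2.0167.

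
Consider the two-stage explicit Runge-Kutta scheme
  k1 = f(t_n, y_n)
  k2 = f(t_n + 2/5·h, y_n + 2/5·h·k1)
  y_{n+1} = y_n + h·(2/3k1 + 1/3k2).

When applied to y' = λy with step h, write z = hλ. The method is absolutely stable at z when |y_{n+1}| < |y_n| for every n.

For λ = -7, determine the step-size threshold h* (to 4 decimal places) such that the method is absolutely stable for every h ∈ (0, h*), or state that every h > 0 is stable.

(-7.5000,0); λ=-7 ⇒ h* = (15/2)/7 = 1.0714.

On y'=λy, z=hλ:
  k1=λy_n ⇒ h·k1=z·y_n;  k2=λ(1+2/5z)y_n ⇒ h·k2=z(1+2/5z)y_n
  y_{n+1}/y_n = 1 + 2/3z + 1/3z(1+2/5z) = 1 + z + 2/15z²
  Hence R(z) = 1 + z + 2/15z².

Find x<0 with |R(x)|<1.
x=-0.38: |R|=0.6393
R=1: x+2/15x²=0 ⇒ x=−15/2=-7.5000; min R=1−1/(4·2/15)=-0.8750>−1
Confirm numerically:
  x=-7.006: |R|=0.53854 <1
  x=-3.947: |R|=0.86983 <1
  x=-3.687: |R|=0.87447 <1
  x=-7.886: |R|=1.40587 >1
  x=-7.579: |R|=1.07983 >1
So |R|<1 on (-7.5000, 0).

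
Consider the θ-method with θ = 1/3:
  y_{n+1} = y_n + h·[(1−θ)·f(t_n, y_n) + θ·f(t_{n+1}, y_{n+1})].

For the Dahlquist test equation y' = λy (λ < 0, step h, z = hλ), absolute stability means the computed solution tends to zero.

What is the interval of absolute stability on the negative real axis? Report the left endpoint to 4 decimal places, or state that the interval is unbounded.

z∈(-6.0000,0).

Test eqn y'=λy, z=hλ:
  y_{n+1} = y_n + z·[2/3·y_n + 1/3·y_{n+1}] ⇒ (1 − 1/3z)y_{n+1} = (1 + 2/3z)y_n
  R(z) = (1 + 2/3z)/(1 − 1/3z).

Find x<0 with |R(x)|<1.
x=-0.62: |R|=0.4862
R=−1: 1+2/3x = −1+1/3x ⇒ -1/3x=2 ⇒ x=2/(-1/3)=-6.0000
Confirm numerically:
  x=-5.305: |R|=0.91632 <1
  x=-3.750: |R|=0.66667 <1
  x=-2.996: |R|=0.49900 <1
  x=-6.142: |R|=1.01553 >1
  x=-6.137: |R|=1.01499 >1
Interval (-6.0000, 0).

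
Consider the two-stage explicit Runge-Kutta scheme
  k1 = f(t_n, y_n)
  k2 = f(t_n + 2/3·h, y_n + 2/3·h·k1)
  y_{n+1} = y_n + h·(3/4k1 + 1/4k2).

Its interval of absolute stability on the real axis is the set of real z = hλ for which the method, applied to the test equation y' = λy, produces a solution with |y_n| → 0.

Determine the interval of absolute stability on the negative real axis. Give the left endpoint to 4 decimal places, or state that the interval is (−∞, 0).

Test eqn y'=λy, z=hλ:
  k1=λy_n ⇒ h·k1=z·y_n;  k2=λ(1+2/3z)y_n ⇒ h·k2=z(1+2/3z)y_n
  y_{n+1}/y_n = 1 + 3/4z + 1/4z(1+2/3z) = 1 + z + 1/6z²
  Hence R(z) = 1 + z + 1/6z².

Boundary: |R(x)|=1, x<0.
x=-1.47: |R|=0.1099
R=1: x+1/6x²=0 ⇒ x=−6=-6.0000; min R=1−1/(4·1/6)=-0.5000>−1
Confirm numerically:
  x=-5.380: |R|=0.44407 <1
  x=-4.392: |R|=0.17706 <1
  x=-4.037: |R|=0.32077 <1
  x=-6.483: |R|=1.52188 >1
  x=-6.145: |R|=1.14850 >1
  x=-6.051: |R|=1.05143 >1
Stable set (-6.0000, 0).

(-6.0000, 0).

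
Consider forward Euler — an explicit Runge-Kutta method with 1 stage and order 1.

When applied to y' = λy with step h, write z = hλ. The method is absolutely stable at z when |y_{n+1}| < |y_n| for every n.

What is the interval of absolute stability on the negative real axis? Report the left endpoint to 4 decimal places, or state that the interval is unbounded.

On y'=λy, z=hλ:
  order 1, 1-stage ⇒ R(z)=1+z
  (e.g. R(-1.37)=-0.37000, |R|=0.37000)

Solve |R(x)|<1 on ℝ⁻.
x=-1.37: |R|=0.3700
|R(-2.18)|=1.1800 |R(-1.11)|=0.1100 |R(-0.89)|=0.1100
Bisect:
  x_lo=-2.3972 |R|=1.3972  x_hi=-0.1640 |R|=0.8360
  mid=-1.28063 |R|=0.28063 →hi
  mid=-1.83893 |R|=0.83893 →hi
  mid=-2.11807 |R|=1.11807 →lo
  mid=-1.97850 |R|=0.97850 →hi
  mid=-2.04829 |R|=1.04829 →lo
  mid=-2.01339 |R|=1.01339 →lo
  mid=-1.99595 |R|=0.99595 →hi
  mid=-2.00467 |R|=1.00467 →lo
  mid=-2.00031 |R|=1.00031 →lo
  ...
  [-2.00004,-1.99990] ⇒ x*=-2.0000
Stable set (-2.0000, 0).

z∈(-2.0000,0).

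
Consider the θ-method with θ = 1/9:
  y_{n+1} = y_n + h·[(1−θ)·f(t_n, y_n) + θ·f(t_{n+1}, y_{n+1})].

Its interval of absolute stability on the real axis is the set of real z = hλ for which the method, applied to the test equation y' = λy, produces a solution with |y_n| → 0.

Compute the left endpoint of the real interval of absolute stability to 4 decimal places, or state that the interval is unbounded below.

Test eqn y'=λy, z=hλ:
  y_{n+1} = y_n + z·[8/9·y_n + 1/9·y_{n+1}] ⇒ (1 − 1/9z)y_{n+1} = (1 + 8/9z)y_n
  Hence R(z) = (1 + 8/9z)/(1 − 1/9z).

Find x<0 with |R(x)|<1.
x=-1.06: |R|=0.0517
R=−1: 1+8/9x = −1+1/9x ⇒ -7/9x=2 ⇒ x=2/(-7/9)=-2.5714
Confirm numerically:
  x=-2.504: |R|=0.95897 <1
  x=-2.277: |R|=0.81724 <1
  x=-2.035: |R|=0.65972 <1
  x=-1.635: |R|=0.38364 <1
  x=-3.039: |R|=1.27187 >1
  x=-2.886: |R|=1.18526 >1
Stable set (-2.5714, 0).

z* = -2.5714.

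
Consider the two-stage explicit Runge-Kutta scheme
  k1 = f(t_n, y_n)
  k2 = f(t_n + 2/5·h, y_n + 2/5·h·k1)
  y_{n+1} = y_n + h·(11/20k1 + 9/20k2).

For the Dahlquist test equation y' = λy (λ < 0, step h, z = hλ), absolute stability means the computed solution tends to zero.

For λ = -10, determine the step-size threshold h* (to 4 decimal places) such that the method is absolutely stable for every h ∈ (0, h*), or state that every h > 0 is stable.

(-5.5556,0); λ=-10 ⇒ h* = (50/9)/10 = 0.5556.

With y'=λy (z=hλ):
  k1=λy_n ⇒ h·k1=z·y_n;  k2=λ(1+2/5z)y_n ⇒ h·k2=z(1+2/5z)y_n
  y_{n+1}/y_n = 1 + 11/20z + 9/20z(1+2/5z) = 1 + z + 9/50z²
  ⇒ R(z) = 1 + z + 9/50z².

Find x<0 with |R(x)|<1.
x=-1.25: |R|=0.0312
R=1: x+9/50x²=0 ⇒ x=−50/9=-5.5556; min R=1−1/(4·9/50)=-0.3889>−1
Confirm numerically:
  x=-5.490: |R|=0.93522 <1
  x=-4.730: |R|=0.29712 <1
  x=-3.291: |R|=0.34148 <1
  x=-5.882: |R|=1.34563 >1
  x=-5.605: |R|=1.04988 >1
Stable set (-5.5556, 0).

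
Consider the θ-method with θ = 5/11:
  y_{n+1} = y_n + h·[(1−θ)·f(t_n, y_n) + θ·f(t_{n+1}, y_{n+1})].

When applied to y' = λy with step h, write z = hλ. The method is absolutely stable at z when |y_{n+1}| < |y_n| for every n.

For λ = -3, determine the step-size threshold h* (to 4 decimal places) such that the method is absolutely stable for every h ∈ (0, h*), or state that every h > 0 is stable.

With y'=λy (z=hλ):
  y_{n+1} = y_n + z·[6/11·y_n + 5/11·y_{n+1}] ⇒ (1 − 5/11z)y_{n+1} = (1 + 6/11z)y_n
  R(z) = (1 + 6/11z)/(1 − 5/11z).

Need |R(x)|<1, x<0.
x=-1.09: |R|=0.2711
R=−1: 1+6/11x = −1+5/11x ⇒ -1/11x=2 ⇒ x=2/(-1/11)=-22.0000
Confirm numerically:
  x=-19.841: |R|=0.98041 <1
  x=-15.456: |R|=0.92587 <1
  x=-14.634: |R|=0.91249 <1
  x=-9.736: |R|=0.79450 <1
  x=-22.329: |R|=1.00268 >1
  x=-22.259: |R|=1.00212 >1
  x=-22.130: |R|=1.00107 >1
Interval (-22.0000, 0).

(-22.0000,0); λ=-3 ⇒ h* = (22)/3 = 7.3333.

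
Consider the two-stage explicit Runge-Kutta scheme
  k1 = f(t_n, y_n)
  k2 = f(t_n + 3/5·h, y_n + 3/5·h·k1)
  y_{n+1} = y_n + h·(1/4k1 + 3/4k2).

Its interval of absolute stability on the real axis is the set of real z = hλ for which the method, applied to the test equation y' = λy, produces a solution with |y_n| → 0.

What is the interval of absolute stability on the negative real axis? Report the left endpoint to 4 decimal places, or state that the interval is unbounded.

(-2.2222, 0).

Set f=λy, z=hλ:
  k1=λy_n ⇒ h·k1=z·y_n;  k2=λ(1+3/5z)y_n ⇒ h·k2=z(1+3/5z)y_n
  y_{n+1}/y_n = 1 + 1/4z + 3/4z(1+3/5z) = 1 + z + 9/20z²
  R(z) = 1 + z + 9/20z².

Need |R(x)|<1, x<0.
x=-1.47: |R|=0.5024
R=1: x+9/20x²=0 ⇒ x=−20/9=-2.2222; min R=1−1/(4·9/20)=0.4444>−1
Confirm numerically:
  x=-1.464: |R|=0.50048 <1
  x=-0.990: |R|=0.45105 <1
  x=-0.915: |R|=0.46175 <1
  x=-2.767: |R|=1.67833 >1
  x=-2.761: |R|=1.66940 >1
  x=-2.621: |R|=1.47034 >1
Stable set (-2.2222, 0).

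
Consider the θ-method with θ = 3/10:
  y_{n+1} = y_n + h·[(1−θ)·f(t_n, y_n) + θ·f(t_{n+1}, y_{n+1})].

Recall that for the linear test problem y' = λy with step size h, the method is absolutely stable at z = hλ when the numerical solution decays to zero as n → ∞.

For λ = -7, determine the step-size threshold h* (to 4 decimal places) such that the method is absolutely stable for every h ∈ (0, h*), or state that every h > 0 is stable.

(-5.0000,0); λ=-7 ⇒ h* = (5)/7 = 0.7143.

On y'=λy, z=hλ:
  y_{n+1} = y_n + z·[7/10·y_n + 3/10·y_{n+1}] ⇒ (1 − 3/10z)y_{n+1} = (1 + 7/10z)y_n
  ⇒ R(z) = (1 + 7/10z)/(1 − 3/10z).

Boundary: |R(x)|=1, x<0.
x=-0.69: |R|=0.4283
R=−1: 1+7/10x = −1+3/10x ⇒ -2/5x=2 ⇒ x=2/(-2/5)=-5.0000
Confirm numerically:
  x=-4.413: |R|=0.89896 <1
  x=-3.181: |R|=0.62769 <1
  x=-2.171: |R|=0.31472 <1
  x=-5.509: |R|=1.07675 >1
  x=-5.165: |R|=1.02589 >1
  x=-5.081: |R|=1.01284 >1
Stable set (-5.0000, 0).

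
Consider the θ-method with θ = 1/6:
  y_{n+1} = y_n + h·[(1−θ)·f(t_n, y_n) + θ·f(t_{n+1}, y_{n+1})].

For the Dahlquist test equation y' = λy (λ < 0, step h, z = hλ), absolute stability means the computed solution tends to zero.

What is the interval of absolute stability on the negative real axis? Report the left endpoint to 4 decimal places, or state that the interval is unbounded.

(-3.0000, 0).

On y'=λy, z=hλ:
  y_{n+1} = y_n + z·[5/6·y_n + 1/6·y_{n+1}] ⇒ (1 − 1/6z)y_{n+1} = (1 + 5/6z)y_n
  so R(z) = (1 + 5/6z)/(1 − 1/6z).

Boundary: |R(x)|=1, x<0.
x=-0.6: |R|=0.4545
R=−1: 1+5/6x = −1+1/6x ⇒ -2/3x=2 ⇒ x=2/(-2/3)=-3.0000
Confirm numerically:
  x=-2.264: |R|=0.64376 <1
  x=-2.191: |R|=0.60493 <1
  x=-1.776: |R|=0.37037 <1
  x=-3.452: |R|=1.19128 >1
  x=-3.451: |R|=1.19088 >1
Stable set (-3.0000, 0).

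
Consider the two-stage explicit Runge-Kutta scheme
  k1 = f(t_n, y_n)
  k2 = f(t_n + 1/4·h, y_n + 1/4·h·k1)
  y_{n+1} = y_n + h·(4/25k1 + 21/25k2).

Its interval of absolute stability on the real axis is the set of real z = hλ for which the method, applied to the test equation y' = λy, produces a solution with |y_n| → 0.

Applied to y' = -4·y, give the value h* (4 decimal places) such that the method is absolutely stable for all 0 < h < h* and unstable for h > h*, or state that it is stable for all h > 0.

(-4.7619,0); λ=-4 ⇒ h* = (100/21)/4 = 1.1905.

On y'=λy, z=hλ:
  k1=λy_n ⇒ h·k1=z·y_n;  k2=λ(1+1/4z)y_n ⇒ h·k2=z(1+1/4z)y_n
  y_{n+1}/y_n = 1 + 4/25z + 21/25z(1+1/4z) = 1 + z + 21/100z²
  so R(z) = 1 + z + 21/100z².

Solve |R(x)|<1 on ℝ⁻.
x=-0.99: |R|=0.2158
R=1: x+21/100x²=0 ⇒ x=−100/21=-4.7619; min R=1−1/(4·21/100)=-0.1905>−1
Confirm numerically:
  x=-3.075: |R|=0.08932 <1
  x=-2.536: |R|=0.18543 <1
  x=-2.437: |R|=0.18982 <1
  x=-5.054: |R|=1.31001 >1
  x=-4.852: |R|=1.09180 >1
Stable set (-4.7619, 0).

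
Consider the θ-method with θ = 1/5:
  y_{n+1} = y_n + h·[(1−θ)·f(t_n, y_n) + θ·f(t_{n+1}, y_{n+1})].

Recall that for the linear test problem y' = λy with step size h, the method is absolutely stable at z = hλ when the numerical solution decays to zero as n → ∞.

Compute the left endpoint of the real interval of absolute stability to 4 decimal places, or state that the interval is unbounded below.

Test eqn y'=λy, z=hλ:
  y_{n+1} = y_n + z·[4/5·y_n + 1/5·y_{n+1}] ⇒ (1 − 1/5z)y_{n+1} = (1 + 4/5z)y_n
  R(z) = (1 + 4/5z)/(1 − 1/5z).

Need |R(x)|<1, x<0.
x=-0.8: |R|=0.3103
R=−1: 1+4/5x = −1+1/5x ⇒ -3/5x=2 ⇒ x=2/(-3/5)=-3.3333
Confirm numerically:
  x=-3.219: |R|=0.95827 <1
  x=-2.913: |R|=0.84064 <1
  x=-2.543: |R|=0.68567 <1
  x=-1.928: |R|=0.39145 <1
  x=-3.788: |R|=1.15521 >1
  x=-3.405: |R|=1.02558 >1
Interval (-3.3333, 0).

left endpoint -3.3333.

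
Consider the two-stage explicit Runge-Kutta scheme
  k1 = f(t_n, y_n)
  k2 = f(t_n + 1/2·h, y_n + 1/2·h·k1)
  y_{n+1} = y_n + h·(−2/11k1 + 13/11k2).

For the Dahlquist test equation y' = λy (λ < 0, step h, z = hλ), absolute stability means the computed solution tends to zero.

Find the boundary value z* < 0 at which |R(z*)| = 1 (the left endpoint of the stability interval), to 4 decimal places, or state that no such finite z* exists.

z* = -1.6923.

Set f=λy, z=hλ:
  k1=λy_n ⇒ h·k1=z·y_n;  k2=λ(1+1/2z)y_n ⇒ h·k2=z(1+1/2z)y_n
  y_{n+1}/y_n = 1 − 2/11z + 13/11z(1+1/2z) = 1 + z + 13/22z²
  so R(z) = 1 + z + 13/22z².

Solve |R(x)|<1 on ℝ⁻.
x=-1.11: |R|=0.6181
R=1: x+13/22x²=0 ⇒ x=−22/13=-1.6923; min R=1−1/(4·13/22)=0.5769>−1
Confirm numerically:
  x=-1.659: |R|=0.96735 <1
  x=-1.231: |R|=0.66444 <1
  x=-0.717: |R|=0.58678 <1
  x=-0.715: |R|=0.58709 <1
  x=-2.044: |R|=1.42478 >1
  x=-1.961: |R|=1.31135 >1
  x=-1.927: |R|=1.26724 >1
So |R|<1 on (-1.6923, 0).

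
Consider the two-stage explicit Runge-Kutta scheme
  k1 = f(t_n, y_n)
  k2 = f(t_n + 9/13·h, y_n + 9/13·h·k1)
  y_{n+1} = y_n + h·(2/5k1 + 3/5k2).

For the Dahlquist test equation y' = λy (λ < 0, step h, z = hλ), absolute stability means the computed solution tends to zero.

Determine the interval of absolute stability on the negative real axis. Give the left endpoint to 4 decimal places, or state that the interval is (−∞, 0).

Set f=λy, z=hλ:
  k1=λy_n ⇒ h·k1=z·y_n;  k2=λ(1+9/13z)y_n ⇒ h·k2=z(1+9/13z)y_n
  y_{n+1}/y_n = 1 + 2/5z + 3/5z(1+9/13z) = 1 + z + 27/65z²
  R(z) = 1 + z + 27/65z².

Need |R(x)|<1, x<0.
x=-0.72: |R|=0.4953
R=1: x+27/65x²=0 ⇒ x=−65/27=-2.4074; min R=1−1/(4·27/65)=0.3981>−1
Confirm numerically:
  x=-1.933: |R|=0.61908 <1
  x=-1.805: |R|=0.54833 <1
  x=-1.777: |R|=0.53467 <1
  x=-2.556: |R|=1.15776 >1
  x=-2.490: |R|=1.08543 >1
Interval (-2.4074, 0).

z∈(-2.4074,0).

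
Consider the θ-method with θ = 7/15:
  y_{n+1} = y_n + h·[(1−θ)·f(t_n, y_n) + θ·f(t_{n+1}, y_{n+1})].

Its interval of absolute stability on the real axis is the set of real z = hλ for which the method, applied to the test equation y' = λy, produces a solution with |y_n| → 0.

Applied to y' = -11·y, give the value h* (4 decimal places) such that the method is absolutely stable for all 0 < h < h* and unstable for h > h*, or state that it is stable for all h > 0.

(-30.0000,0); λ=-11 ⇒ h* = (30)/11 = 2.7273.

With y'=λy (z=hλ):
  y_{n+1} = y_n + z·[8/15·y_n + 7/15·y_{n+1}] ⇒ (1 − 7/15z)y_{n+1} = (1 + 8/15z)y_n
  R(z) = (1 + 8/15z)/(1 − 7/15z).

Find x<0 with |R(x)|<1.
x=-0.47: |R|=0.6145
R=−1: 1+8/15x = −1+7/15x ⇒ -1/15x=2 ⇒ x=2/(-1/15)=-30.0000
Confirm numerically:
  x=-29.142: |R|=0.99608 <1
  x=-25.930: |R|=0.97929 <1
  x=-23.517: |R|=0.96391 <1
  x=-30.359: |R|=1.00158 >1
  x=-30.352: |R|=1.00155 >1
  x=-30.254: |R|=1.00112 >1
Stable set (-30.0000, 0).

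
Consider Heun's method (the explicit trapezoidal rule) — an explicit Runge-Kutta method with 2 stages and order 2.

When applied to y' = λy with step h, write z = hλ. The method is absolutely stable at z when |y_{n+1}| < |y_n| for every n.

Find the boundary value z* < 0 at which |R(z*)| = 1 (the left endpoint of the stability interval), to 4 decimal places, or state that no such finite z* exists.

z* = -2.0000.

On y'=λy, z=hλ:
  order 2, 2-stage ⇒ R(z)=1+z+z^2/2
  (e.g. R(-1.67)=0.72445, |R|=0.72445)

Find x<0 with |R(x)|<1.
x=-1.67: |R|=0.7244
|R(-2.27)|=1.3064 |R(-2.2)|=1.2200 |R(-0.91)|=0.5041
Bisect:
  x_lo=-2.7223 |R|=1.9832  x_hi=-0.0687 |R|=0.9337
  mid=-1.39549 |R|=0.57821 →hi
  mid=-2.05891 |R|=1.06065 →lo
  mid=-1.72720 |R|=0.76441 →hi
  mid=-1.89306 |R|=0.89878 →hi
  mid=-1.97598 |R|=0.97627 →hi
  mid=-2.01745 |R|=1.01760 →lo
  mid=-1.99672 |R|=0.99672 →hi
  mid=-2.00708 |R|=1.00711 →lo
  ...
  [-2.00012,-1.99996] ⇒ x*=-2.0000
So |R|<1 on (-2.0000, 0).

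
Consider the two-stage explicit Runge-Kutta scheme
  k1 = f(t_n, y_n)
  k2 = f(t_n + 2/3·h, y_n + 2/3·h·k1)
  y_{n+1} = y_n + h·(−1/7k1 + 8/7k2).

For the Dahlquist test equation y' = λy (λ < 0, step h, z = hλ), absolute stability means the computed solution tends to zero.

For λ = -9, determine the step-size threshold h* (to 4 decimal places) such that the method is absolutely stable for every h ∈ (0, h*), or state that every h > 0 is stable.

(-1.3125,0); λ=-9 ⇒ h* = (21/16)/9 = 0.1458.

On y'=λy, z=hλ:
  k1=λy_n ⇒ h·k1=z·y_n;  k2=λ(1+2/3z)y_n ⇒ h·k2=z(1+2/3z)y_n
  y_{n+1}/y_n = 1 − 1/7z + 8/7z(1+2/3z) = 1 + z + 16/21z²
  Hence R(z) = 1 + z + 16/21z².

Solve |R(x)|<1 on ℝ⁻.
x=-0.61: |R|=0.6735
R=1: x+16/21x²=0 ⇒ x=−21/16=-1.3125; min R=1−1/(4·16/21)=0.6719>−1
Confirm numerically:
  x=-1.206: |R|=0.90214 <1
  x=-1.165: |R|=0.86908 <1
  x=-0.698: |R|=0.67320 <1
  x=-0.587: |R|=0.67553 <1
  x=-1.806: |R|=1.67906 >1
  x=-1.569: |R|=1.30663 >1
Interval (-1.3125, 0).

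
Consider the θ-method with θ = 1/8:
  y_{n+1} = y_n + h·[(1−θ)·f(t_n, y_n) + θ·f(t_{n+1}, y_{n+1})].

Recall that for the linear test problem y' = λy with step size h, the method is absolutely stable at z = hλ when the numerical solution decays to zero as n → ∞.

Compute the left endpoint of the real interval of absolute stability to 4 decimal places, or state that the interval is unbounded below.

z* = -2.6667.

With y'=λy (z=hλ):
  y_{n+1} = y_n + z·[7/8·y_n + 1/8·y_{n+1}] ⇒ (1 − 1/8z)y_{n+1} = (1 + 7/8z)y_n
  so R(z) = (1 + 7/8z)/(1 − 1/8z).

Need |R(x)|<1, x<0.
x=-1.46: |R|=0.2347
R=−1: 1+7/8x = −1+1/8x ⇒ -3/4x=2 ⇒ x=2/(-3/4)=-2.6667
Confirm numerically:
  x=-2.415: |R|=0.85502 <1
  x=-2.180: |R|=0.71316 <1
  x=-1.757: |R|=0.44061 <1
  x=-3.175: |R|=1.27293 >1
  x=-3.069: |R|=1.21809 >1
Interval (-2.6667, 0).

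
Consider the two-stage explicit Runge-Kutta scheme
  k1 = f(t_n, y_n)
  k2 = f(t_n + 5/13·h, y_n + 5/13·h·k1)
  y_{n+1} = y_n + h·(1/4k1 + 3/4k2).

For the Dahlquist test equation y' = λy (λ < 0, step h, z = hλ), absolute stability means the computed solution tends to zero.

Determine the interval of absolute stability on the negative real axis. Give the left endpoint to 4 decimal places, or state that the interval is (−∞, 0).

On y'=λy, z=hλ:
  k1=λy_n ⇒ h·k1=z·y_n;  k2=λ(1+5/13z)y_n ⇒ h·k2=z(1+5/13z)y_n
  y_{n+1}/y_n = 1 + 1/4z + 3/4z(1+5/13z) = 1 + z + 15/52z²
  Hence R(z) = 1 + z + 15/52z².

Need |R(x)|<1, x<0.
x=-1.73: |R|=0.1333
R=1: x+15/52x²=0 ⇒ x=−52/15=-3.4667; min R=1−1/(4·15/52)=0.1333>−1
Confirm numerically:
  x=-3.285: |R|=0.82785 <1
  x=-2.937: |R|=0.55126 <1
  x=-2.485: |R|=0.29631 <1
  x=-2.055: |R|=0.16318 <1
  x=-3.954: |R|=1.55584 >1
  x=-3.542: |R|=1.07697 >1
Interval (-3.4667, 0).

z∈(-3.4667,0).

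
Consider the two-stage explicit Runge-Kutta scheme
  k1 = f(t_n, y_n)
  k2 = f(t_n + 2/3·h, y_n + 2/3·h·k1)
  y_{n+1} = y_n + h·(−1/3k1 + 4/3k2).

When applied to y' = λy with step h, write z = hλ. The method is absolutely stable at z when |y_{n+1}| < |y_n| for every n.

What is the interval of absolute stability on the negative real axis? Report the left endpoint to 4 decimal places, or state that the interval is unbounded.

Set f=λy, z=hλ:
  k1=λy_n ⇒ h·k1=z·y_n;  k2=λ(1+2/3z)y_n ⇒ h·k2=z(1+2/3z)y_n
  y_{n+1}/y_n = 1 − 1/3z + 4/3z(1+2/3z) = 1 + z + 8/9z²
  ⇒ R(z) = 1 + z + 8/9z².

Need |R(x)|<1, x<0.
x=-0.66: |R|=0.7272
R=1: x+8/9x²=0 ⇒ x=−9/8=-1.1250; min R=1−1/(4·8/9)=0.7188>−1
Confirm numerically:
  x=-0.591: |R|=0.71947 <1
  x=-0.495: |R|=0.72280 <1
  x=-0.471: |R|=0.72619 <1
  x=-1.539: |R|=1.56635 >1
  x=-1.284: |R|=1.18147 >1
Stable set (-1.1250, 0).

(-1.1250, 0).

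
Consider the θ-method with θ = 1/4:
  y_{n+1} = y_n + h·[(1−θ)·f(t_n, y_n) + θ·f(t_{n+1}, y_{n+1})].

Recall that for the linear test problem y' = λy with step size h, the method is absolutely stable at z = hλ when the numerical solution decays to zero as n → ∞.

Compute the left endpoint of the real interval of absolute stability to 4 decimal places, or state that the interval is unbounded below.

On y'=λy, z=hλ:
  y_{n+1} = y_n + z·[3/4·y_n + 1/4·y_{n+1}] ⇒ (1 − 1/4z)y_{n+1} = (1 + 3/4z)y_n
  R(z) = (1 + 3/4z)/(1 − 1/4z).

Need |R(x)|<1, x<0.
x=-1.1: |R|=0.1373
R=−1: 1+3/4x = −1+1/4x ⇒ -1/2x=2 ⇒ x=2/(-1/2)=-4.0000
Confirm numerically:
  x=-3.580: |R|=0.88918 <1
  x=-3.072: |R|=0.73756 <1
  x=-2.157: |R|=0.40133 <1
  x=-4.574: |R|=1.13389 >1
  x=-4.530: |R|=1.12427 >1
Stable set (-4.0000, 0).

left endpoint -4.0000.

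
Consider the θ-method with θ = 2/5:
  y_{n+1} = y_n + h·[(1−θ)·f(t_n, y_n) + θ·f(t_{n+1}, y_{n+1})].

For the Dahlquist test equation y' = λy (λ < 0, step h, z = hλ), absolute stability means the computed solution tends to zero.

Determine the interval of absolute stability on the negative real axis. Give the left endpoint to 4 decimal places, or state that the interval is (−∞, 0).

On y'=λy, z=hλ:
  y_{n+1} = y_n + z·[3/5·y_n + 2/5·y_{n+1}] ⇒ (1 − 2/5z)y_{n+1} = (1 + 3/5z)y_n
  ⇒ R(z) = (1 + 3/5z)/(1 − 2/5z).

Boundary: |R(x)|=1, x<0.
x=-0.82: |R|=0.3825
R=−1: 1+3/5x = −1+2/5x ⇒ -1/5x=2 ⇒ x=2/(-1/5)=-10.0000
Confirm numerically:
  x=-7.001: |R|=0.84217 <1
  x=-6.518: |R|=0.80694 <1
  x=-4.445: |R|=0.60007 <1
  x=-10.542: |R|=1.02078 >1
  x=-10.505: |R|=1.01942 >1
  x=-10.492: |R|=1.01893 >1
Stable set (-10.0000, 0).

(-10.0000, 0).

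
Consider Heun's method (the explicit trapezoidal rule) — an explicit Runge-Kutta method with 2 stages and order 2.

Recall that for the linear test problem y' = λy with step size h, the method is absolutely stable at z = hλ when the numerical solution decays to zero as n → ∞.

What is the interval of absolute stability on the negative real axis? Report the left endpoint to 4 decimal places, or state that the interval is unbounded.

(-2.0000, 0).

With y'=λy (z=hλ):
  order 2, 2-stage ⇒ R(z)=1+z+z^2/2
  (e.g. R(-0.32)=0.73120, |R|=0.73120)

Solve |R(x)|<1 on ℝ⁻.
x=-0.32: |R|=0.7312
|R(-1.46)|=0.6058 |R(-1.36)|=0.5648 |R(-0.82)|=0.5162
Bisect:
  x_lo=-2.6896 |R|=1.9274  x_hi=-0.2051 |R|=0.8159
  mid=-1.44736 |R|=0.60007 →hi
  mid=-2.06849 |R|=1.07084 →lo
  mid=-1.75793 |R|=0.78723 →hi
  mid=-1.91321 |R|=0.91698 →hi
  mid=-1.99085 |R|=0.99090 →hi
  mid=-2.02967 |R|=1.03011 →lo
  mid=-2.01026 |R|=1.01032 →lo
  mid=-2.00056 |R|=1.00056 →lo
  ...
  [-2.00010,-1.99995] ⇒ x*=-2.0000
So |R|<1 on (-2.0000, 0).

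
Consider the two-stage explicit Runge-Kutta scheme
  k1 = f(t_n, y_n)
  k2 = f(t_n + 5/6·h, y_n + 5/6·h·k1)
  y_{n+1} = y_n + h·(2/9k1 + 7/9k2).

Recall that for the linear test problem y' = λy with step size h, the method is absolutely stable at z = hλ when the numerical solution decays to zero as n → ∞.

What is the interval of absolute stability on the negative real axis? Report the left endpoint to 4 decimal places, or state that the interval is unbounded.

(-1.5429, 0).

Set f=λy, z=hλ:
  k1=λy_n ⇒ h·k1=z·y_n;  k2=λ(1+5/6z)y_n ⇒ h·k2=z(1+5/6z)y_n
  y_{n+1}/y_n = 1 + 2/9z + 7/9z(1+5/6z) = 1 + z + 35/54z²
  so R(z) = 1 + z + 35/54z².

Solve |R(x)|<1 on ℝ⁻.
x=-1.38: |R|=0.8543
R=1: x+35/54x²=0 ⇒ x=−54/35=-1.5429; min R=1−1/(4·35/54)=0.6143>−1
Confirm numerically:
  x=-0.937: |R|=0.63205 <1
  x=-0.914: |R|=0.62746 <1
  x=-0.746: |R|=0.61470 <1
  x=-0.684: |R|=0.61924 <1
  x=-2.106: |R|=1.76869 >1
  x=-1.933: |R|=1.48880 >1
  x=-1.773: |R|=1.26447 >1
So |R|<1 on (-1.5429, 0).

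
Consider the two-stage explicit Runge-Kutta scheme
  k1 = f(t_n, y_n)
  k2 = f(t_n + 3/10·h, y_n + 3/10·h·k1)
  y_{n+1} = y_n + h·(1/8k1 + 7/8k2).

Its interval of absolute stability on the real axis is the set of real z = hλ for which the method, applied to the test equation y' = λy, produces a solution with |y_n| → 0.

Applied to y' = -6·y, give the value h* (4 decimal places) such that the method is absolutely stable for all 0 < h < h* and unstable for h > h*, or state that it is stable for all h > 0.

On y'=λy, z=hλ:
  k1=λy_n ⇒ h·k1=z·y_n;  k2=λ(1+3/10z)y_n ⇒ h·k2=z(1+3/10z)y_n
  y_{n+1}/y_n = 1 + 1/8z + 7/8z(1+3/10z) = 1 + z + 21/80z²
  Hence R(z) = 1 + z + 21/80z².

Boundary: |R(x)|=1, x<0.
x=-1.66: |R|=0.0633
R=1: x+21/80x²=0 ⇒ x=−80/21=-3.8095; min R=1−1/(4·21/80)=0.0476>−1
Confirm numerically:
  x=-3.519: |R|=0.73163 <1
  x=-2.853: |R|=0.28365 <1
  x=-2.193: |R|=0.06943 <1
  x=-4.357: |R|=1.62616 >1
  x=-4.339: |R|=1.60307 >1
Stable set (-3.8095, 0).

(-3.8095,0); λ=-6 ⇒ h* = (80/21)/6 = 0.6349.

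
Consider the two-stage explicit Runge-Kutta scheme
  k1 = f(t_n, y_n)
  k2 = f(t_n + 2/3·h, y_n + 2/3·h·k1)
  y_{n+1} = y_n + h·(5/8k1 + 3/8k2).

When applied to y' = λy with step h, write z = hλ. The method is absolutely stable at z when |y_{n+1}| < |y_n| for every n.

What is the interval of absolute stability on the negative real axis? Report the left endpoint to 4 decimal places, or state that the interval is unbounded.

z∈(-4.0000,0).

Test eqn y'=λy, z=hλ:
  k1=λy_n ⇒ h·k1=z·y_n;  k2=λ(1+2/3z)y_n ⇒ h·k2=z(1+2/3z)y_n
  y_{n+1}/y_n = 1 + 5/8z + 3/8z(1+2/3z) = 1 + z + 1/4z²
  R(z) = 1 + z + 1/4z².

Solve |R(x)|<1 on ℝ⁻.
x=-1.18: |R|=0.1681
R=1: x+1/4x²=0 ⇒ x=−4=-4.0000; min R=1−1/(4·1/4)=0.0000>−1
Confirm numerically:
  x=-3.475: |R|=0.54391 <1
  x=-2.129: |R|=0.00416 <1
  x=-1.907: |R|=0.00216 <1
  x=-1.636: |R|=0.03312 <1
  x=-4.524: |R|=1.59264 >1
  x=-4.308: |R|=1.33172 >1
  x=-4.270: |R|=1.28822 >1
Stable set (-4.0000, 0).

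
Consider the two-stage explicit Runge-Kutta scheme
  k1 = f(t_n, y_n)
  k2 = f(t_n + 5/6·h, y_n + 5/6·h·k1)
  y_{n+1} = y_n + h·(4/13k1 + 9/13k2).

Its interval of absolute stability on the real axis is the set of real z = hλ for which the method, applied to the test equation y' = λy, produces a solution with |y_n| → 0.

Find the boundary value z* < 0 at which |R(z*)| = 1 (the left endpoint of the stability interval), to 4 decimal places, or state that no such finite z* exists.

Test eqn y'=λy, z=hλ:
  k1=λy_n ⇒ h·k1=z·y_n;  k2=λ(1+5/6z)y_n ⇒ h·k2=z(1+5/6z)y_n
  y_{n+1}/y_n = 1 + 4/13z + 9/13z(1+5/6z) = 1 + z + 15/26z²
  R(z) = 1 + z + 15/26z².

Solve |R(x)|<1 on ℝ⁻.
x=-0.32: |R|=0.7391
R=1: x+15/26x²=0 ⇒ x=−26/15=-1.7333; min R=1−1/(4·15/26)=0.5667>−1
Confirm numerically:
  x=-1.437: |R|=0.75433 <1
  x=-1.071: |R|=0.59075 <1
  x=-0.778: |R|=0.57120 <1
  x=-0.702: |R|=0.58231 <1
  x=-2.279: |R|=1.71745 >1
  x=-1.935: |R|=1.22513 >1
Stable set (-1.7333, 0).

left endpoint -1.7333.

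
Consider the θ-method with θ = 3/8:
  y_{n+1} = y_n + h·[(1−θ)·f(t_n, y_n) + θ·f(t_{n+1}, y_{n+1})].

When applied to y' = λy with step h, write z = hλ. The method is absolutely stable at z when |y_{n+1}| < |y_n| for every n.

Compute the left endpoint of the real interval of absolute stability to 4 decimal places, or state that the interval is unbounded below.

On y'=λy, z=hλ:
  y_{n+1} = y_n + z·[5/8·y_n + 3/8·y_{n+1}] ⇒ (1 − 3/8z)y_{n+1} = (1 + 5/8z)y_n
  so R(z) = (1 + 5/8z)/(1 − 3/8z).

Need |R(x)|<1, x<0.
x=-1.7: |R|=0.0382
R=−1: 1+5/8x = −1+3/8x ⇒ -1/4x=2 ⇒ x=2/(-1/4)=-8.0000
Confirm numerically:
  x=-6.527: |R|=0.89319 <1
  x=-5.687: |R|=0.81541 <1
  x=-5.145: |R|=0.75635 <1
  x=-8.298: |R|=1.01812 >1
  x=-8.128: |R|=1.00791 >1
Stable set (-8.0000, 0).

left endpoint -8.0000.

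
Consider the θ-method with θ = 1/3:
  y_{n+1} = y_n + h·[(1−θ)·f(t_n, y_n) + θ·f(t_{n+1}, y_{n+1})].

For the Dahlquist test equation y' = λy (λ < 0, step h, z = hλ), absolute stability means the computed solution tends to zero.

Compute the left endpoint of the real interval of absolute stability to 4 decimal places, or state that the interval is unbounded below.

z* = -6.0000.

Set f=λy, z=hλ:
  y_{n+1} = y_n + z·[2/3·y_n + 1/3·y_{n+1}] ⇒ (1 − 1/3z)y_{n+1} = (1 + 2/3z)y_n
  so R(z) = (1 + 2/3z)/(1 − 1/3z).

Need |R(x)|<1, x<0.
x=-0.57: |R|=0.5210
R=−1: 1+2/3x = −1+1/3x ⇒ -1/3x=2 ⇒ x=2/(-1/3)=-6.0000
Confirm numerically:
  x=-5.005: |R|=0.87570 <1
  x=-4.189: |R|=0.74809 <1
  x=-3.707: |R|=0.65812 <1
  x=-3.350: |R|=0.58268 <1
  x=-6.132: |R|=1.01445 >1
  x=-6.062: |R|=1.00684 >1
So |R|<1 on (-6.0000, 0).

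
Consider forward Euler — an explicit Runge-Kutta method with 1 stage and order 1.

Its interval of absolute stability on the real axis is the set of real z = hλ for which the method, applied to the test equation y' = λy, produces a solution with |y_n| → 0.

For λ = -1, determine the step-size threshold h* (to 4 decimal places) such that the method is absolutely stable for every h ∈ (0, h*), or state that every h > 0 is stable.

Test eqn y'=λy, z=hλ:
  order 1, 1-stage ⇒ R(z)=1+z
  (e.g. R(-1.78)=-0.78000, |R|=0.78000)

Find x<0 with |R(x)|<1.
x=-1.78: |R|=0.7800
|R(-2.31)|=1.3100 |R(-1.54)|=0.5400 |R(-0.84)|=0.1600
Bisect:
  x_lo=-2.3542 |R|=1.3542  x_hi=-0.2412 |R|=0.7588
  mid=-1.29771 |R|=0.29771 →hi
  mid=-1.82595 |R|=0.82595 →hi
  mid=-2.09006 |R|=1.09006 →lo
  mid=-1.95800 |R|=0.95800 →hi
  mid=-2.02403 |R|=1.02403 →lo
  mid=-1.99102 |R|=0.99102 →hi
  mid=-2.00753 |R|=1.00753 →lo
  ...
  [-2.00005,-1.99992] ⇒ x*=-2.0000
So |R|<1 on (-2.0000, 0).

(-2.0000,0); λ=-1 ⇒ h* = 2.0000.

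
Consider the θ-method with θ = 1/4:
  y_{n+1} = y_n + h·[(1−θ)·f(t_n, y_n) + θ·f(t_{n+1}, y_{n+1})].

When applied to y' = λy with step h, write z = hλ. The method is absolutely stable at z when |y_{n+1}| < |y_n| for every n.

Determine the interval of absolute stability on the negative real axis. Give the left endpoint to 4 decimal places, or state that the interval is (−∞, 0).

(-4.0000, 0).

Test eqn y'=λy, z=hλ:
  y_{n+1} = y_n + z·[3/4·y_n + 1/4·y_{n+1}] ⇒ (1 − 1/4z)y_{n+1} = (1 + 3/4z)y_n
  R(z) = (1 + 3/4z)/(1 − 1/4z).

Boundary: |R(x)|=1, x<0.
x=-1.74: |R|=0.2125
R=−1: 1+3/4x = −1+1/4x ⇒ -1/2x=2 ⇒ x=2/(-1/2)=-4.0000
Confirm numerically:
  x=-3.542: |R|=0.87855 <1
  x=-3.399: |R|=0.83755 <1
  x=-2.954: |R|=0.69917 <1
  x=-2.746: |R|=0.62822 <1
  x=-4.224: |R|=1.05447 >1
  x=-4.104: |R|=1.02567 >1
Stable set (-4.0000, 0).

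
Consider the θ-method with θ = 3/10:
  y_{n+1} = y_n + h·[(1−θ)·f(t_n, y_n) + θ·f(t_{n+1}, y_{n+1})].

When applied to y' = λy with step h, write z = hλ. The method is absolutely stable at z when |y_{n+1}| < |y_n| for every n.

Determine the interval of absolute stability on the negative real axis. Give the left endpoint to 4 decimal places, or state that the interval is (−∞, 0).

(-5.0000, 0).

With y'=λy (z=hλ):
  y_{n+1} = y_n + z·[7/10·y_n + 3/10·y_{n+1}] ⇒ (1 − 3/10z)y_{n+1} = (1 + 7/10z)y_n
  R(z) = (1 + 7/10z)/(1 − 3/10z).

Find x<0 with |R(x)|<1.
x=-1.11: |R|=0.1673
R=−1: 1+7/10x = −1+3/10x ⇒ -2/5x=2 ⇒ x=2/(-2/5)=-5.0000
Confirm numerically:
  x=-4.676: |R|=0.94606 <1
  x=-4.544: |R|=0.92282 <1
  x=-4.247: |R|=0.86755 <1
  x=-5.404: |R|=1.06165 >1
  x=-5.291: |R|=1.04499 >1
Interval (-5.0000, 0).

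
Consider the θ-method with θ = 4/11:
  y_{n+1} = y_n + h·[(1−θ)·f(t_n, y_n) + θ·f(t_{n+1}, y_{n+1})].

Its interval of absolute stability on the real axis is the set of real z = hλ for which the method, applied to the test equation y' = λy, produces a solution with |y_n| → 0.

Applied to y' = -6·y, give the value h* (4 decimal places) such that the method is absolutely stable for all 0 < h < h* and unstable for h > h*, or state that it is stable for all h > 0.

(-7.3333,0); λ=-6 ⇒ h* = (22/3)/6 = 1.2222.

With y'=λy (z=hλ):
  y_{n+1} = y_n + z·[7/11·y_n + 4/11·y_{n+1}] ⇒ (1 − 4/11z)y_{n+1} = (1 + 7/11z)y_n
  so R(z) = (1 + 7/11z)/(1 − 4/11z).

Solve |R(x)|<1 on ℝ⁻.
x=-1.48: |R|=0.0378
R=−1: 1+7/11x = −1+4/11x ⇒ -3/11x=2 ⇒ x=2/(-3/11)=-7.3333
Confirm numerically:
  x=-6.353: |R|=0.91923 <1
  x=-6.202: |R|=0.90522 <1
  x=-3.024: |R|=0.44025 <1
  x=-7.892: |R|=1.03937 >1
  x=-7.768: |R|=1.03099 >1
Interval (-7.3333, 0).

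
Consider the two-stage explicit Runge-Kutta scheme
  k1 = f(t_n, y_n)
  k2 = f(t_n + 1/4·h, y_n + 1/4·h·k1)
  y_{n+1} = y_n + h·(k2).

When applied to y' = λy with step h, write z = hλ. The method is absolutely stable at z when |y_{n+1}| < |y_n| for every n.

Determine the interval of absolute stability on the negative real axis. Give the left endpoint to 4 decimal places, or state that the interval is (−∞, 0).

With y'=λy (z=hλ):
  k1=λy_n ⇒ h·k1=z·y_n;  k2=λ(1+1/4z)y_n ⇒ h·k2=z(1+1/4z)y_n
  y_{n+1}/y_n = 1 + z(1+1/4z) = 1 + z + 1/4z²
  so R(z) = 1 + z + 1/4z².

Find x<0 with |R(x)|<1.
x=-1.35: |R|=0.1056
R=1: x+1/4x²=0 ⇒ x=−4=-4.0000; min R=1−1/(4·1/4)=0.0000>−1
Confirm numerically:
  x=-3.469: |R|=0.53949 <1
  x=-2.173: |R|=0.00748 <1
  x=-2.053: |R|=0.00070 <1
  x=-4.588: |R|=1.67444 >1
  x=-4.539: |R|=1.61163 >1
Stable set (-4.0000, 0).

(-4.0000, 0).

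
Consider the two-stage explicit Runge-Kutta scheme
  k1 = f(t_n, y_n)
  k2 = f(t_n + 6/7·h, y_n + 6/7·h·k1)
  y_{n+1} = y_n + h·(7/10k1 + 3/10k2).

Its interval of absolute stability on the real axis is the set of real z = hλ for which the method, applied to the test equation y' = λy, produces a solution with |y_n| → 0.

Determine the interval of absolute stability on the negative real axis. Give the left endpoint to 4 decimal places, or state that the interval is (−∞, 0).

(-3.8889, 0).

Test eqn y'=λy, z=hλ:
  k1=λy_n ⇒ h·k1=z·y_n;  k2=λ(1+6/7z)y_n ⇒ h·k2=z(1+6/7z)y_n
  y_{n+1}/y_n = 1 + 7/10z + 3/10z(1+6/7z) = 1 + z + 9/35z²
  ⇒ R(z) = 1 + z + 9/35z².

Find x<0 with |R(x)|<1.
x=-1.57: |R|=0.0638
R=1: x+9/35x²=0 ⇒ x=−35/9=-3.8889; min R=1−1/(4·9/35)=0.0278>−1
Confirm numerically:
  x=-3.496: |R|=0.64680 <1
  x=-3.251: |R|=0.46674 <1
  x=-2.599: |R|=0.13795 <1
  x=-2.559: |R|=0.12490 <1
  x=-4.270: |R|=1.41846 >1
  x=-4.072: |R|=1.19173 >1
Interval (-3.8889, 0).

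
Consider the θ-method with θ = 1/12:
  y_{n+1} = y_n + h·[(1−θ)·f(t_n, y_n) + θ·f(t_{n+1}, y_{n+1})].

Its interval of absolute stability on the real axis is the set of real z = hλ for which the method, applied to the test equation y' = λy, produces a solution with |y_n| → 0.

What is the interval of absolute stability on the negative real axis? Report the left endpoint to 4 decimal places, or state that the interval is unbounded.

(-2.4000, 0).

With y'=λy (z=hλ):
  y_{n+1} = y_n + z·[11/12·y_n + 1/12·y_{n+1}] ⇒ (1 − 1/12z)y_{n+1} = (1 + 11/12z)y_n
  ⇒ R(z) = (1 + 11/12z)/(1 − 1/12z).

Find x<0 with |R(x)|<1.
x=-1.64: |R|=0.4428
R=−1: 1+11/12x = −1+1/12x ⇒ -5/6x=2 ⇒ x=2/(-5/6)=-2.4000
Confirm numerically:
  x=-1.236: |R|=0.12058 <1
  x=-1.086: |R|=0.00413 <1
  x=-1.020: |R|=0.05991 <1
  x=-2.777: |R|=1.25513 >1
  x=-2.637: |R|=1.16192 >1
Interval (-2.4000, 0).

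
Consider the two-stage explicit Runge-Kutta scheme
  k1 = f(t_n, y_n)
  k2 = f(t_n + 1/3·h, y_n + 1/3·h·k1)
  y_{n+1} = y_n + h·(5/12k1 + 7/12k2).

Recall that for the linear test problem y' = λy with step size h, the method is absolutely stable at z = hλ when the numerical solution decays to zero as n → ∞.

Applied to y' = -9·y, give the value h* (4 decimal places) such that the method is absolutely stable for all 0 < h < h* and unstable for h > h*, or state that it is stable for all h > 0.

(-5.1429,0); λ=-9 ⇒ h* = (36/7)/9 = 0.5714.

On y'=λy, z=hλ:
  k1=λy_n ⇒ h·k1=z·y_n;  k2=λ(1+1/3z)y_n ⇒ h·k2=z(1+1/3z)y_n
  y_{n+1}/y_n = 1 + 5/12z + 7/12z(1+1/3z) = 1 + z + 7/36z²
  so R(z) = 1 + z + 7/36z².

Need |R(x)|<1, x<0.
x=-0.94: |R|=0.2318
R=1: x+7/36x²=0 ⇒ x=−36/7=-5.1429; min R=1−1/(4·7/36)=-0.2857>−1
Confirm numerically:
  x=-4.937: |R|=0.80238 <1
  x=-4.621: |R|=0.53110 <1
  x=-4.536: |R|=0.46475 <1
  x=-5.657: |R|=1.56554 >1
  x=-5.649: |R|=1.55596 >1
  x=-5.426: |R|=1.29873 >1
Stable set (-5.1429, 0).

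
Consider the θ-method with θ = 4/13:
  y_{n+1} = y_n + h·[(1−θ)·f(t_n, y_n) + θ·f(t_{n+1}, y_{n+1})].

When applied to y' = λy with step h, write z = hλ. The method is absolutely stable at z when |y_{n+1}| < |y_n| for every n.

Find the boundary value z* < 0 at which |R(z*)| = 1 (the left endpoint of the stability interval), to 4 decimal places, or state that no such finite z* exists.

left endpoint -5.2000.

On y'=λy, z=hλ:
  y_{n+1} = y_n + z·[9/13·y_n + 4/13·y_{n+1}] ⇒ (1 − 4/13z)y_{n+1} = (1 + 9/13z)y_n
  ⇒ R(z) = (1 + 9/13z)/(1 − 4/13z).

Boundary: |R(x)|=1, x<0.
x=-1.2: |R|=0.1236
R=−1: 1+9/13x = −1+4/13x ⇒ -5/13x=2 ⇒ x=2/(-5/13)=-5.2000
Confirm numerically:
  x=-4.854: |R|=0.94663 <1
  x=-3.791: |R|=0.74986 <1
  x=-3.507: |R|=0.68681 <1
  x=-3.465: |R|=0.67703 <1
  x=-5.776: |R|=1.07977 >1
  x=-5.552: |R|=1.04999 >1
  x=-5.221: |R|=1.00310 >1
Stable set (-5.2000, 0).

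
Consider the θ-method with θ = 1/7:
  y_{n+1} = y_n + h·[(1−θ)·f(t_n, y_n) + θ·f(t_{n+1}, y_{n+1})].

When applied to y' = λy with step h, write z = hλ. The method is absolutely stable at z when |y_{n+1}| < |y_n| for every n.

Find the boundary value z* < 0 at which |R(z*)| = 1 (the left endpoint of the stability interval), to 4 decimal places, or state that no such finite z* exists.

z* = -2.8000.

On y'=λy, z=hλ:
  y_{n+1} = y_n + z·[6/7·y_n + 1/7·y_{n+1}] ⇒ (1 − 1/7z)y_{n+1} = (1 + 6/7z)y_n
  R(z) = (1 + 6/7z)/(1 − 1/7z).

Find x<0 with |R(x)|<1.
x=-1.22: |R|=0.0389
R=−1: 1+6/7x = −1+1/7x ⇒ -5/7x=2 ⇒ x=2/(-5/7)=-2.8000
Confirm numerically:
  x=-2.747: |R|=0.97281 <1
  x=-2.360: |R|=0.76496 <1
  x=-2.068: |R|=0.59638 <1
  x=-1.940: |R|=0.51902 <1
  x=-3.391: |R|=1.28438 >1
  x=-2.863: |R|=1.03194 >1
  x=-2.824: |R|=1.01221 >1
Stable set (-2.8000, 0).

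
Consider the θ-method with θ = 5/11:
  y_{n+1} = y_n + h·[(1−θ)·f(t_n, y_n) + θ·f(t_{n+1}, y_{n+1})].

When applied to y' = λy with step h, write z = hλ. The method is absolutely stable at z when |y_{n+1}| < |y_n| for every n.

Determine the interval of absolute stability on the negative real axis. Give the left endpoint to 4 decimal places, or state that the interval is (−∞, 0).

Set f=λy, z=hλ:
  y_{n+1} = y_n + z·[6/11·y_n + 5/11·y_{n+1}] ⇒ (1 − 5/11z)y_{n+1} = (1 + 6/11z)y_n
  so R(z) = (1 + 6/11z)/(1 − 5/11z).

Need |R(x)|<1, x<0.
x=-1.13: |R|=0.2535
R=−1: 1+6/11x = −1+5/11x ⇒ -1/11x=2 ⇒ x=2/(-1/11)=-22.0000
Confirm numerically:
  x=-15.899: |R|=0.93258 <1
  x=-14.124: |R|=0.90350 <1
  x=-9.756: |R|=0.79518 <1
  x=-22.587: |R|=1.00474 >1
  x=-22.253: |R|=1.00207 >1
Interval (-22.0000, 0).

z∈(-22.0000,0).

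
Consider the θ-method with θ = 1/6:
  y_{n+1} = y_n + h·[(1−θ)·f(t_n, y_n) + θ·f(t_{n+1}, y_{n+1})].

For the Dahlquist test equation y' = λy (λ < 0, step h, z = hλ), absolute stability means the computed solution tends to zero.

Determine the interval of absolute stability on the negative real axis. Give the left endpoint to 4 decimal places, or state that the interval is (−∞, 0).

(-3.0000, 0).

With y'=λy (z=hλ):
  y_{n+1} = y_n + z·[5/6·y_n + 1/6·y_{n+1}] ⇒ (1 − 1/6z)y_{n+1} = (1 + 5/6z)y_n
  R(z) = (1 + 5/6z)/(1 − 1/6z).

Solve |R(x)|<1 on ℝ⁻.
x=-1.01: |R|=0.1355
R=−1: 1+5/6x = −1+1/6x ⇒ -2/3x=2 ⇒ x=2/(-2/3)=-3.0000
Confirm numerically:
  x=-2.500: |R|=0.76471 <1
  x=-2.466: |R|=0.74770 <1
  x=-2.439: |R|=0.73409 <1
  x=-1.675: |R|=0.30945 <1
  x=-3.538: |R|=1.22562 >1
  x=-3.523: |R|=1.21968 >1
  x=-3.121: |R|=1.05306 >1
Stable set (-3.0000, 0).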